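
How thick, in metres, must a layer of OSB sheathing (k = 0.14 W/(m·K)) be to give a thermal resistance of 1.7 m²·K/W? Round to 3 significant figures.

0.238 m

L = R·k = 1.7 × 0.14 = 0.238 m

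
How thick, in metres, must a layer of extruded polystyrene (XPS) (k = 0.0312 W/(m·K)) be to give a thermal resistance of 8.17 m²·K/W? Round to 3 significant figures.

L = R·k = 8.17 × 0.0312 = 0.2549 m

0.255 m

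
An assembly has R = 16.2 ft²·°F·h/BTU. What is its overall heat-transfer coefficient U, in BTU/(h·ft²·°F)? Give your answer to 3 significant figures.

0.0617 BTU/(h·ft²·°F)

U = 1/R = 1/16.2 = 0.06173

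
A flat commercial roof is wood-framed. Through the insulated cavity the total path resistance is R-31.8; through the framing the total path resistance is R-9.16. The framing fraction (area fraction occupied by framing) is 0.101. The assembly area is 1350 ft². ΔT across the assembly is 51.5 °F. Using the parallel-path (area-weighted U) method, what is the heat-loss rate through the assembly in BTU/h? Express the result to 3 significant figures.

2730 BTU/h

U_eff = 0.899/31.8 + 0.101/9.16 = 0.02827 + 0.01103 = 0.0393
R_eff = 1/U_eff = 25.45 ft²·°F·h/BTU
Q = 1350 × 51.5 / 25.45 = 2732 BTU/h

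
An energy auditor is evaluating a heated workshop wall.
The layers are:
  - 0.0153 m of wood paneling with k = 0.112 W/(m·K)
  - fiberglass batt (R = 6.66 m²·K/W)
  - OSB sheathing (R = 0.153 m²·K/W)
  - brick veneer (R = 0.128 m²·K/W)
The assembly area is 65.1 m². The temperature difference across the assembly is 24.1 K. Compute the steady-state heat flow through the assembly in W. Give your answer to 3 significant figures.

0.0153/0.112 = 0.1366
R_total = 0.1366 + 6.66 + 0.153 + 0.128 = 7.078 m²·K/W
Q = A·ΔT/R = 65.1 × 24.1 / 7.078 = 221.7 W

222 W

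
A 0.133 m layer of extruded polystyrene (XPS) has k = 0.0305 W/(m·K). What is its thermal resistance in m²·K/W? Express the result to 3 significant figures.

4.36 m²·K/W

R = L/k = 0.133/0.0305 = 4.361 m²·K/W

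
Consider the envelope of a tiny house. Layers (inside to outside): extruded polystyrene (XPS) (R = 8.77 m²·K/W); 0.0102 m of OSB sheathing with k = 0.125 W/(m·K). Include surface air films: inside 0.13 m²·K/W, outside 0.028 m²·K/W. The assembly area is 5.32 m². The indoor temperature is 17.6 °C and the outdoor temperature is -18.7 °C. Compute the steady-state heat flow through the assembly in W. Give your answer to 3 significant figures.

0.0102/0.125 = 0.0816
R_total = 0.13 + 8.77 + 0.0816 + 0.028 = 9.01 m²·K/W
Q = A·ΔT/R = 5.32 × (17.6 − (-18.7)) / 9.01 = 21.43 W

21.4 W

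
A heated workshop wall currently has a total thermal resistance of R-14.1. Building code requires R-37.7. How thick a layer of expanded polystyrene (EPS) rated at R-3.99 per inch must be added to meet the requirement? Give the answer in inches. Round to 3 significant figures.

5.91 in

ΔR = 37.7 − 14.1 = 23.6 ft²·°F·h/BTU
L = ΔR / (R/in) = 23.6/3.99 = 5.915 in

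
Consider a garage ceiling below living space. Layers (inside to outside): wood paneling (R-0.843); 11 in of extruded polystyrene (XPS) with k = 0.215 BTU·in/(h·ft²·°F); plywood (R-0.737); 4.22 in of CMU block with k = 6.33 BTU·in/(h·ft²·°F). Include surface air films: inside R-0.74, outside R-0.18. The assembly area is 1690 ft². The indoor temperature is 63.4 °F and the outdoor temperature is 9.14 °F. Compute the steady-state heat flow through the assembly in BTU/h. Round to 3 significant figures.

11/0.215 = 51.16
4.22/6.33 = 0.6667
R_total = 0.74 + 0.843 + 51.16 + 0.737 + 0.6667 + 0.18 = 54.33 ft²·°F·h/BTU
Q = A·ΔT/R = 1690 × (63.4 − 9.14) / 54.33 = 1688 BTU/h

1690 BTU/h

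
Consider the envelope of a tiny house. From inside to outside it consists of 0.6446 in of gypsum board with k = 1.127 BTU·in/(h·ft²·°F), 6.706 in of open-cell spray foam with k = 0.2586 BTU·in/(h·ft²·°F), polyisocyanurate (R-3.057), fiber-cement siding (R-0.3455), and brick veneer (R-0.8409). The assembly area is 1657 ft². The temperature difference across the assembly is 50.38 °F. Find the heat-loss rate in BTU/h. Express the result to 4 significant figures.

0.6446/1.127 = 0.57196
6.706/0.2586 = 25.932
R_total = 0.57196 + 25.932 + 3.057 + 0.3455 + 0.8409 = 30.747 ft²·°F·h/BTU
Q = A·ΔT/R = 1657 × 50.38 / 30.747 = 2715 BTU/h

2715 BTU/h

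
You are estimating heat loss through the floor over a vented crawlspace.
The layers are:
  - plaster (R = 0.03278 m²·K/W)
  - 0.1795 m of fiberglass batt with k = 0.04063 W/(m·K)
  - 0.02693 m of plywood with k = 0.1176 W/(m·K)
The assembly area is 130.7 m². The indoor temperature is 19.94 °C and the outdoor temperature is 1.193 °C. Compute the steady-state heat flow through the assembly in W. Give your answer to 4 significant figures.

0.1795/0.04063 = 4.4179
0.02693/0.1176 = 0.229
R_total = 0.03278 + 4.4179 + 0.229 = 4.6797 m²·K/W
Q = A·ΔT/R = 130.7 × (19.94 − 1.193) / 4.6797 = 523.59 W

523.6 W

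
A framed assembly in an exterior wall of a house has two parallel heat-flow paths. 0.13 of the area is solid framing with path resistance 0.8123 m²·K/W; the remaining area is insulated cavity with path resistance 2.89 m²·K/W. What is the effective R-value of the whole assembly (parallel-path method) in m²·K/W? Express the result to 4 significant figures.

2.169 m²·K/W

U_eff = 0.87/2.89 + 0.13/0.8123 = 0.30104 + 0.16004 = 0.46108
R_eff = 1/U_eff = 2.1688 m²·K/W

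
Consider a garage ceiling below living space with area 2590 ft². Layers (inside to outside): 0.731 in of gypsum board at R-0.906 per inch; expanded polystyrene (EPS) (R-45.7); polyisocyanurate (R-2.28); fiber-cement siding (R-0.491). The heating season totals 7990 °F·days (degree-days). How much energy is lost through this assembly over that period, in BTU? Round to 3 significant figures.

0.731 × 0.906 = 0.6623
R_total = 0.6623 + 45.7 + 2.28 + 0.491 = 49.13 ft²·°F·h/BTU
E = A × HDD × 24 / R = 2590 × 7990 × 24 / 49.13 = 10110000 BTU

10100000 BTU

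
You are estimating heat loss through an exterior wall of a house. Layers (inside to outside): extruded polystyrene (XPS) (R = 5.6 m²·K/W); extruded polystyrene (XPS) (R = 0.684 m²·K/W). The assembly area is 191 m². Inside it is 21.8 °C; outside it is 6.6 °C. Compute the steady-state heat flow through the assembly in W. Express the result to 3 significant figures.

R_total = 5.6 + 0.684 = 6.284 m²·K/W
Q = A·ΔT/R = 191 × (21.8 − 6.6) / 6.284 = 462 W

462 W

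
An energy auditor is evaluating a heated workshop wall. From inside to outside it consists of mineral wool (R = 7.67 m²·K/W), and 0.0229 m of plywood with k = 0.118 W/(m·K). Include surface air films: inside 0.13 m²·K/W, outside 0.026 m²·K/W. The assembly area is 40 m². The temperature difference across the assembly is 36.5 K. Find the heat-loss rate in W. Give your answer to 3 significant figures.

0.0229/0.118 = 0.1941
R_total = 0.13 + 7.67 + 0.1941 + 0.026 = 8.02 m²·K/W
Q = A·ΔT/R = 40 × 36.5 / 8.02 = 182 W

182 W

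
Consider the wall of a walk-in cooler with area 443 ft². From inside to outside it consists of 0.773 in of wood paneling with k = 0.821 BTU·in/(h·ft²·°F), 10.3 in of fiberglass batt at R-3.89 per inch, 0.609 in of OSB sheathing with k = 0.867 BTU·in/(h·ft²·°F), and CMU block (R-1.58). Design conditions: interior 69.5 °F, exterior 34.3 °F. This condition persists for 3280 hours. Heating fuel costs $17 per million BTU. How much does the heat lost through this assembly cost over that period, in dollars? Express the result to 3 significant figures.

0.773/0.821 = 0.9415
10.3 × 3.89 = 40.07
0.609/0.867 = 0.7024
R_total = 0.9415 + 40.07 + 0.7024 + 1.58 = 43.29 ft²·°F·h/BTU
Q = 443 × (69.5 − 34.3) / 43.29 = 360.2 BTU/h
E = 360.2 × 3280 = 1181000 BTU
Cost = 1181000/10⁶ × 17 = $20.09

20.1 dollars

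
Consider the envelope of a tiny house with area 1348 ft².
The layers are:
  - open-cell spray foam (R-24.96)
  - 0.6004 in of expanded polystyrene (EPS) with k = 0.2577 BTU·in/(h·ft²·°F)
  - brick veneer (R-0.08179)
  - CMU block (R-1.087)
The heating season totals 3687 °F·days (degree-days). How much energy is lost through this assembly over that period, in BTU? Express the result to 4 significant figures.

4191000 BTU

0.6004/0.2577 = 2.3298
R_total = 24.96 + 2.3298 + 0.08179 + 1.087 = 28.459 ft²·°F·h/BTU
E = A × HDD × 24 / R = 1348 × 3687 × 24 / 28.459 = 4191400 BTU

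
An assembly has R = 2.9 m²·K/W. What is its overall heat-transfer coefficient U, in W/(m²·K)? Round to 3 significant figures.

U = 1/R = 1/2.9 = 0.3448

0.345 W/(m²·K)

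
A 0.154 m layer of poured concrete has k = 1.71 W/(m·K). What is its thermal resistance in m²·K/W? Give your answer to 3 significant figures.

R = L/k = 0.154/1.71 = 0.09006 m²·K/W

0.0901 m²·K/W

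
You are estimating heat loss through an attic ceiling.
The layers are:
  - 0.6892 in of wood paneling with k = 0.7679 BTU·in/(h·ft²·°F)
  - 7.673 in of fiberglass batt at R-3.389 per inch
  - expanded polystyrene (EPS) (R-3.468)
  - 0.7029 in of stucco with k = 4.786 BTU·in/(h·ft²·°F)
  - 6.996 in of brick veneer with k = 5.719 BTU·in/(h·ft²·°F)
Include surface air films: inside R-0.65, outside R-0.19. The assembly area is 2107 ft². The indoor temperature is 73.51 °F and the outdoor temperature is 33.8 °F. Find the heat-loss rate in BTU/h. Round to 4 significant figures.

2568 BTU/h

0.6892/0.7679 = 0.89751
7.673 × 3.389 = 26.004
0.7029/4.786 = 0.14687
6.996/5.719 = 1.2233
R_total = 0.65 + 0.89751 + 26.004 + 3.468 + 0.14687 + 1.2233 + 0.19 = 32.579 ft²·°F·h/BTU
Q = A·ΔT/R = 2107 × (73.51 − 33.8) / 32.579 = 2568.2 BTU/h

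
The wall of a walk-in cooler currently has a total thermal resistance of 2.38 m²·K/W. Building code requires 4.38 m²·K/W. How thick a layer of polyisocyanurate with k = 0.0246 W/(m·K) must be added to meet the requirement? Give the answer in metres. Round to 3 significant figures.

0.0492 m

ΔR = 4.38 − 2.38 = 2 m²·K/W
L = ΔR × k = 2 × 0.0246 = 0.0492 m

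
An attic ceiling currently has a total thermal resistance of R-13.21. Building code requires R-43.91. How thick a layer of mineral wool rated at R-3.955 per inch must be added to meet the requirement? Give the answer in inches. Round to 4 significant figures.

ΔR = 43.91 − 13.21 = 30.7 ft²·°F·h/BTU
L = ΔR / (R/in) = 30.7/3.955 = 7.7623 in

7.762 in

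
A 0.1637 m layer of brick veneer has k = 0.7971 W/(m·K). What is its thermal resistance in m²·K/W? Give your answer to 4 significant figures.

R = L/k = 0.1637/0.7971 = 0.20537 m²·K/W

0.2054 m²·K/W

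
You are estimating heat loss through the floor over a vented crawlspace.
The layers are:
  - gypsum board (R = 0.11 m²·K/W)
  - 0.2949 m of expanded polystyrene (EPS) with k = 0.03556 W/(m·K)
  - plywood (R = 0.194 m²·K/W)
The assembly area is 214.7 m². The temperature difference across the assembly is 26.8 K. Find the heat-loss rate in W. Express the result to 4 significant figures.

669.3 W

0.2949/0.03556 = 8.293
R_total = 0.11 + 8.293 + 0.194 = 8.597 m²·K/W
Q = A·ΔT/R = 214.7 × 26.8 / 8.597 = 669.3 W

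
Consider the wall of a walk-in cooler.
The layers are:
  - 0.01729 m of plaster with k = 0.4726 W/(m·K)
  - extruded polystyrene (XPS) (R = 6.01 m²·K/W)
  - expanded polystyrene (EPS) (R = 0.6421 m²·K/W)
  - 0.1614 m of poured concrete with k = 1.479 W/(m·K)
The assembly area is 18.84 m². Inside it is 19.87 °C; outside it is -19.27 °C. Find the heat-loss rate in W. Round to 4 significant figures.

108.5 W

0.01729/0.4726 = 0.036585
0.1614/1.479 = 0.10913
R_total = 0.036585 + 6.01 + 0.6421 + 0.10913 = 6.7978 m²·K/W
Q = A·ΔT/R = 18.84 × (19.87 − (-19.27)) / 6.7978 = 108.48 W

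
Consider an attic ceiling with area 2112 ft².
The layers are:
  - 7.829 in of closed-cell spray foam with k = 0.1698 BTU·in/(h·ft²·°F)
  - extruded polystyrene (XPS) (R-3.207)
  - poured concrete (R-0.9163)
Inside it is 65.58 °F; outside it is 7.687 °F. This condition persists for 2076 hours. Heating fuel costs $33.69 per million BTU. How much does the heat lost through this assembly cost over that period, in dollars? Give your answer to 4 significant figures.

170.2 dollars

7.829/0.1698 = 46.107
R_total = 46.107 + 3.207 + 0.9163 = 50.23 ft²·°F·h/BTU
Q = 2112 × (65.58 − 7.687) / 50.23 = 2434.2 BTU/h
E = 2434.2 × 2076 = 5053400 BTU
Cost = 5053400/10⁶ × 33.69 = $170.25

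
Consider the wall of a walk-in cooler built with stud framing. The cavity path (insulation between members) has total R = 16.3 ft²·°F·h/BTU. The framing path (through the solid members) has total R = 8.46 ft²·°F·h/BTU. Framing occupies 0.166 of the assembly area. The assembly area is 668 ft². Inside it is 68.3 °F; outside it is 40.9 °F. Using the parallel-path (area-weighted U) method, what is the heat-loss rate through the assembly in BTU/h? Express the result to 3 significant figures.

1300 BTU/h

U_eff = 0.834/16.3 + 0.166/8.46 = 0.05117 + 0.01962 = 0.07079
R_eff = 1/U_eff = 14.13 ft²·°F·h/BTU
Q = 668 × (68.3 − 40.9) / 14.13 = 1296 BTU/h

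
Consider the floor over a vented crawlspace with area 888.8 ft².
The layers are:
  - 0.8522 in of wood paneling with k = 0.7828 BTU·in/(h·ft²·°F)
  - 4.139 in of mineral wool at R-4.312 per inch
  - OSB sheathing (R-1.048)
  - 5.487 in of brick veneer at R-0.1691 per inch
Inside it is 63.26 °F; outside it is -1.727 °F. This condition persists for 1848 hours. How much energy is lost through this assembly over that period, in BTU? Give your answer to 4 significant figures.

5104000 BTU

0.8522/0.7828 = 1.0887
4.139 × 4.312 = 17.847
5.487 × 0.1691 = 0.92785
R_total = 1.0887 + 17.847 + 1.048 + 0.92785 = 20.912 ft²·°F·h/BTU
Q = 888.8 × (63.26 − (-1.727)) / 20.912 = 2762.1 BTU/h
E = 2762.1 × 1848 = 5104300 BTU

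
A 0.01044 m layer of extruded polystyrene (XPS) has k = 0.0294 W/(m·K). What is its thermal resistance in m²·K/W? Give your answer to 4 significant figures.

R = L/k = 0.01044/0.0294 = 0.3551 m²·K/W

0.3551 m²·K/W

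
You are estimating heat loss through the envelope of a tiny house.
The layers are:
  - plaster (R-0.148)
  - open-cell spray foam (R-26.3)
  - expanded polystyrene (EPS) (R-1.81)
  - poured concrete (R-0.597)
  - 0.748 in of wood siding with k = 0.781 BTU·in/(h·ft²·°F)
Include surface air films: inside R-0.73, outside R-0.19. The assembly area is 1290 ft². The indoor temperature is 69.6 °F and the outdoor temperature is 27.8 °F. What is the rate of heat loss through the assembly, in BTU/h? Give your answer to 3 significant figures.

0.748/0.781 = 0.9577
R_total = 0.73 + 0.148 + 26.3 + 1.81 + 0.597 + 0.9577 + 0.19 = 30.73 ft²·°F·h/BTU
Q = A·ΔT/R = 1290 × (69.6 − 27.8) / 30.73 = 1755 BTU/h

1750 BTU/h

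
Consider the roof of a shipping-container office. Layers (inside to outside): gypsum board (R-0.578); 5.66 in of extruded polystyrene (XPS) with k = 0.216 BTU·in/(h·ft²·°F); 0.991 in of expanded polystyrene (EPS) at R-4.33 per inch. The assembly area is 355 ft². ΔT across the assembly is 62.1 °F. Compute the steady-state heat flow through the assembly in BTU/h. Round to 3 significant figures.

709 BTU/h

5.66/0.216 = 26.2
0.991 × 4.33 = 4.291
R_total = 0.578 + 26.2 + 4.291 = 31.07 ft²·°F·h/BTU
Q = A·ΔT/R = 355 × 62.1 / 31.07 = 709.5 BTU/h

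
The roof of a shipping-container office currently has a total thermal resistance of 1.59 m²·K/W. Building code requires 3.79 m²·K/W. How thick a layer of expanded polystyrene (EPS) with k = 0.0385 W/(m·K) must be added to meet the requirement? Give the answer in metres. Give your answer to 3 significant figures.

0.0847 m

ΔR = 3.79 − 1.59 = 2.2 m²·K/W
L = ΔR × k = 2.2 × 0.0385 = 0.0847 m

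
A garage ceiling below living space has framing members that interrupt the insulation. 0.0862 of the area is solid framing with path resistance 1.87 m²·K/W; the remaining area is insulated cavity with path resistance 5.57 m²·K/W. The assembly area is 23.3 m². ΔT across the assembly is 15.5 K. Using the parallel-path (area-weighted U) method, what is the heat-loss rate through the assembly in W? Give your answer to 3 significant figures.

75.9 W

U_eff = 0.9138/5.57 + 0.0862/1.87 = 0.1641 + 0.0461 = 0.2102
R_eff = 1/U_eff = 4.758 m²·K/W
Q = 23.3 × 15.5 / 4.758 = 75.9 W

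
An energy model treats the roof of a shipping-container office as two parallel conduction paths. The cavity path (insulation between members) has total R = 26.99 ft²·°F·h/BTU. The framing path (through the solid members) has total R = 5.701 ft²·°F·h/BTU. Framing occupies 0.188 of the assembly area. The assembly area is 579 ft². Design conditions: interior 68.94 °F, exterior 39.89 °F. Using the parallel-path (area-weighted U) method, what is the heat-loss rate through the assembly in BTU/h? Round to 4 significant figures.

U_eff = 0.812/26.99 + 0.188/5.701 = 0.030085 + 0.032977 = 0.063062
R_eff = 1/U_eff = 15.857 ft²·°F·h/BTU
Q = 579 × (68.94 − 39.89) / 15.857 = 1060.7 BTU/h

1061 BTU/h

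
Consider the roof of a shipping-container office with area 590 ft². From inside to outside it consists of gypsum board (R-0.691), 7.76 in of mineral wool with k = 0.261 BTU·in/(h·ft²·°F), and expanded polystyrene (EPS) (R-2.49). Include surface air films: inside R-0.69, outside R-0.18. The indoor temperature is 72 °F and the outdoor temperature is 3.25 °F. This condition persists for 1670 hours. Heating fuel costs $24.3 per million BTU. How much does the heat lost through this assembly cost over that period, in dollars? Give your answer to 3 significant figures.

7.76/0.261 = 29.73
R_total = 0.69 + 0.691 + 29.73 + 2.49 + 0.18 = 33.78 ft²·°F·h/BTU
Q = 590 × (72 − 3.25) / 33.78 = 1201 BTU/h
E = 1201 × 1670 = 2005000 BTU
Cost = 2005000/10⁶ × 24.3 = $48.72

48.7 dollars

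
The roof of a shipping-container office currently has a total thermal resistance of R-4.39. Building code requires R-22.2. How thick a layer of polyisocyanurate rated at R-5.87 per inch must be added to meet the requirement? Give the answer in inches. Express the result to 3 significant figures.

3.03 in

ΔR = 22.2 − 4.39 = 17.81 ft²·°F·h/BTU
L = ΔR / (R/in) = 17.81/5.87 = 3.034 in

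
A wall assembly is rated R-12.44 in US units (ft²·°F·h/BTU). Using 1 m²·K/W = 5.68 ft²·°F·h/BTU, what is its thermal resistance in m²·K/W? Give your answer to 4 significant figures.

R_SI = 12.44/5.68 = 2.1901

2.190 m²·K/W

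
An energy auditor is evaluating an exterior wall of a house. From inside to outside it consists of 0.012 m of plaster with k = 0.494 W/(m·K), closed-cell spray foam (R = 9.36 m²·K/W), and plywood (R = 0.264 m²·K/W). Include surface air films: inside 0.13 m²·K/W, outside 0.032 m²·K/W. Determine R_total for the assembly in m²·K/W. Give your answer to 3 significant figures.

9.81 m²·K/W

0.012/0.494 = 0.02429
R_total = 0.13 + 0.02429 + 9.36 + 0.264 + 0.032 = 9.81 m²·K/W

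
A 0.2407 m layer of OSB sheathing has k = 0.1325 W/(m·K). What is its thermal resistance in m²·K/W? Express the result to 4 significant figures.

1.817 m²·K/W

R = L/k = 0.2407/0.1325 = 1.8166 m²·K/W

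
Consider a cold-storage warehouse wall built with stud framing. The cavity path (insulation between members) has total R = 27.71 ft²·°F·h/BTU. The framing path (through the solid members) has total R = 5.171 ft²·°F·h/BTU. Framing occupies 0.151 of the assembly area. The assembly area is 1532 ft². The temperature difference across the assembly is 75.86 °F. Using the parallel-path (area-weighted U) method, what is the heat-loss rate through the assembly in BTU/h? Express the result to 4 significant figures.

U_eff = 0.849/27.71 + 0.151/5.171 = 0.030639 + 0.029201 = 0.05984
R_eff = 1/U_eff = 16.711 ft²·°F·h/BTU
Q = 1532 × 75.86 / 16.711 = 6954.5 BTU/h

6954 BTU/h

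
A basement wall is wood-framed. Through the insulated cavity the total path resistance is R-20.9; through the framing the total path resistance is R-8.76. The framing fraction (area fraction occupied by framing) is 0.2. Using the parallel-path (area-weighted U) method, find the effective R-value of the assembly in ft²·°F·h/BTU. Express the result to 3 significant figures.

16.4 ft²·°F·h/BTU

U_eff = 0.8/20.9 + 0.2/8.76 = 0.03828 + 0.02283 = 0.06111
R_eff = 1/U_eff = 16.36 ft²·°F·h/BTU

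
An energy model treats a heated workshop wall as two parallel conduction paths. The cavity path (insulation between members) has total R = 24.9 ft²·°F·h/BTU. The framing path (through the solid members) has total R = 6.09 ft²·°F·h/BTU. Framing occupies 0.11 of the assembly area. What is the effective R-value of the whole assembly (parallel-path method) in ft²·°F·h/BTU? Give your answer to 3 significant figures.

U_eff = 0.89/24.9 + 0.11/6.09 = 0.03574 + 0.01806 = 0.05381
R_eff = 1/U_eff = 18.59 ft²·°F·h/BTU

18.6 ft²·°F·h/BTU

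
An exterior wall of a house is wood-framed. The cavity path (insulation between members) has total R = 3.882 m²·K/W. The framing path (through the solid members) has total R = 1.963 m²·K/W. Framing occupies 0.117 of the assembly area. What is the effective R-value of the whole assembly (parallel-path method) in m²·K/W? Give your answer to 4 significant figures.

U_eff = 0.883/3.882 + 0.117/1.963 = 0.22746 + 0.059603 = 0.28706
R_eff = 1/U_eff = 3.4836 m²·K/W

3.484 m²·K/W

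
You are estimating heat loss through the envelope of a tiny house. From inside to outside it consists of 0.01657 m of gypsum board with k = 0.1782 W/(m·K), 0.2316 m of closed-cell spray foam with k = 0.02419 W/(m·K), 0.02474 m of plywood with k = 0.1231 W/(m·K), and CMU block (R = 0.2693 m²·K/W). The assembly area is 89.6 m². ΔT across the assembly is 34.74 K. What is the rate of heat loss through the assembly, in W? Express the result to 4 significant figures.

0.01657/0.1782 = 0.092985
0.2316/0.02419 = 9.5742
0.02474/0.1231 = 0.20097
R_total = 0.092985 + 9.5742 + 0.20097 + 0.2693 = 10.137 m²·K/W
Q = A·ΔT/R = 89.6 × 34.74 / 10.137 = 307.05 W

307.0 W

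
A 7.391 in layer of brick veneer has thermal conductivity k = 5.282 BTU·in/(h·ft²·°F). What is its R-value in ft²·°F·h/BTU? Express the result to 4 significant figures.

1.399 ft²·°F·h/BTU

R = L/k = 7.391/5.282 = 1.3993 ft²·°F·h/BTU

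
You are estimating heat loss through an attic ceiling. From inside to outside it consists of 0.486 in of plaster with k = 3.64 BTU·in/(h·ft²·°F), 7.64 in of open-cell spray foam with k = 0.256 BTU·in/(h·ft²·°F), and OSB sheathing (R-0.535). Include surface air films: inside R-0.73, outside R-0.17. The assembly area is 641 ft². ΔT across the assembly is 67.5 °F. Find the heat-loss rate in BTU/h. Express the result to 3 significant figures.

1380 BTU/h

0.486/3.64 = 0.1335
7.64/0.256 = 29.84
R_total = 0.73 + 0.1335 + 29.84 + 0.535 + 0.17 = 31.41 ft²·°F·h/BTU
Q = A·ΔT/R = 641 × 67.5 / 31.41 = 1377 BTU/h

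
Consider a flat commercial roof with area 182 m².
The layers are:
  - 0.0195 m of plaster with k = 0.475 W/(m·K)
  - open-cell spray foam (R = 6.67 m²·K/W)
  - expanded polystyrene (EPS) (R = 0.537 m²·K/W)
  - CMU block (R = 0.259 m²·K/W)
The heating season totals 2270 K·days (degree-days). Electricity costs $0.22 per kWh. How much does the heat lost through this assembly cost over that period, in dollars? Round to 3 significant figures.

291 dollars

0.0195/0.475 = 0.04105
R_total = 0.04105 + 6.67 + 0.537 + 0.259 = 7.507 m²·K/W
E = A × HDD × 24 / R / 1000 = 182 × 2270 × 24 / 7.507 / 1000 = 1321 kWh
Cost = 1321 × 0.22 = $290.6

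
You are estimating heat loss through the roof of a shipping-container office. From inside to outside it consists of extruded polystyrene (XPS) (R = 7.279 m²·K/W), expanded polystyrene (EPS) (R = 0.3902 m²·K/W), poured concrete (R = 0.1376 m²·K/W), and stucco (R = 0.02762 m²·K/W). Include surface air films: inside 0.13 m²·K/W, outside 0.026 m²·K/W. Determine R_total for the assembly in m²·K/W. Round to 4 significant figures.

7.990 m²·K/W

R_total = 0.13 + 7.279 + 0.3902 + 0.1376 + 0.02762 + 0.026 = 7.9904 m²·K/W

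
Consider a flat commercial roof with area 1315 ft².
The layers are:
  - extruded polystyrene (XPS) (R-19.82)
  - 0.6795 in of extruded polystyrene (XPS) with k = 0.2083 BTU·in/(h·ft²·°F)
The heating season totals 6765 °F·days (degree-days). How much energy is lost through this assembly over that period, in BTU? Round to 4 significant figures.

0.6795/0.2083 = 3.2621
R_total = 19.82 + 3.2621 = 23.082 ft²·°F·h/BTU
E = A × HDD × 24 / R = 1315 × 6765 × 24 / 23.082 = 9249700 BTU

9250000 BTU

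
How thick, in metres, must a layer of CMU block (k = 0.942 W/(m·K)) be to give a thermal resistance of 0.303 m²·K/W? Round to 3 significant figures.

0.285 m

L = R·k = 0.303 × 0.942 = 0.2854 m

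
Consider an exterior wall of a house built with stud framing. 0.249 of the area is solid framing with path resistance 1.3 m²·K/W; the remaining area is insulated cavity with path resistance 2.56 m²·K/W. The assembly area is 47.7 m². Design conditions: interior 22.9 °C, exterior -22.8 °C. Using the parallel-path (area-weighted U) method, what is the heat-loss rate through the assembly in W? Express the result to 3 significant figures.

1060 W

U_eff = 0.751/2.56 + 0.249/1.3 = 0.2934 + 0.1915 = 0.4849
R_eff = 1/U_eff = 2.062 m²·K/W
Q = 47.7 × (22.9 − (-22.8)) / 2.062 = 1057 W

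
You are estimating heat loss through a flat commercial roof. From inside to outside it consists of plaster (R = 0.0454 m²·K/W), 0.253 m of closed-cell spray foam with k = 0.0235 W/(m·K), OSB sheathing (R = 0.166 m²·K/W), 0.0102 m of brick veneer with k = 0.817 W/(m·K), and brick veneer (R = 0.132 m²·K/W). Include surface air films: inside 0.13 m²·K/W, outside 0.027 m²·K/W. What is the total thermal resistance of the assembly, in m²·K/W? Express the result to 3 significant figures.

11.3 m²·K/W

0.253/0.0235 = 10.77
0.0102/0.817 = 0.01248
R_total = 0.13 + 0.0454 + 10.77 + 0.166 + 0.01248 + 0.132 + 0.027 = 11.28 m²·K/W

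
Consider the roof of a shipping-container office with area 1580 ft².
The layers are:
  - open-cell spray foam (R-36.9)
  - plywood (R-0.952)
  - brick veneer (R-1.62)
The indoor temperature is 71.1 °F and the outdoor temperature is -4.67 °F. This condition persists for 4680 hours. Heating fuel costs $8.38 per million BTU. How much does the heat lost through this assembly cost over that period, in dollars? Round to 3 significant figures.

R_total = 36.9 + 0.952 + 1.62 = 39.47 ft²·°F·h/BTU
Q = 1580 × (71.1 − (-4.67)) / 39.47 = 3033 BTU/h
E = 3033 × 4680 = 14190000 BTU
Cost = 14190000/10⁶ × 8.38 = $118.9

119 dollars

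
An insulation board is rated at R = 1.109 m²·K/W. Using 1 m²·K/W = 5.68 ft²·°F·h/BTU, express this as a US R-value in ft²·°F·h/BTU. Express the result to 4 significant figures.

6.299 ft²·°F·h/BTU

R_US = 1.109 × 5.68 = 6.2991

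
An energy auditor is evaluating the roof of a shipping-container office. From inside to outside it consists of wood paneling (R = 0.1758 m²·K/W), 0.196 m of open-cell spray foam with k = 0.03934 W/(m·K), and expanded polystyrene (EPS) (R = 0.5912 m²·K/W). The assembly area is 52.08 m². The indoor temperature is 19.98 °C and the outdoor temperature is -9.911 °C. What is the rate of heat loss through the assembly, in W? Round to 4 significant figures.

270.8 W

0.196/0.03934 = 4.9822
R_total = 0.1758 + 4.9822 + 0.5912 = 5.7492 m²·K/W
Q = A·ΔT/R = 52.08 × (19.98 − (-9.911)) / 5.7492 = 270.77 W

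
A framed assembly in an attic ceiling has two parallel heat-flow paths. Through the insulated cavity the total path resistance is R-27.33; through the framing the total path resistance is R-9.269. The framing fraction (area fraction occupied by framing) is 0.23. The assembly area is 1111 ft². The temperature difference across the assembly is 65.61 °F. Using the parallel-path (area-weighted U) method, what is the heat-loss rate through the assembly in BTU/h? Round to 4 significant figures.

U_eff = 0.77/27.33 + 0.23/9.269 = 0.028174 + 0.024814 = 0.052988
R_eff = 1/U_eff = 18.872 ft²·°F·h/BTU
Q = 1111 × 65.61 / 18.872 = 3862.4 BTU/h

3862 BTU/h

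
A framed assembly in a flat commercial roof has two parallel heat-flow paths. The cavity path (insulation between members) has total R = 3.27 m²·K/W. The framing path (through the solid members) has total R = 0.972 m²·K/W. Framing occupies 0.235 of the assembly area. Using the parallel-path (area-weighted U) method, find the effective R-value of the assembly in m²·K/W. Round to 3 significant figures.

2.10 m²·K/W

U_eff = 0.765/3.27 + 0.235/0.972 = 0.2339 + 0.2418 = 0.4757
R_eff = 1/U_eff = 2.102 m²·K/W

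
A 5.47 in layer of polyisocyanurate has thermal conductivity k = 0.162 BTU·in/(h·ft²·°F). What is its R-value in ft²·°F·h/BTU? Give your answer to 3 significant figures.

R = L/k = 5.47/0.162 = 33.77 ft²·°F·h/BTU

33.8 ft²·°F·h/BTU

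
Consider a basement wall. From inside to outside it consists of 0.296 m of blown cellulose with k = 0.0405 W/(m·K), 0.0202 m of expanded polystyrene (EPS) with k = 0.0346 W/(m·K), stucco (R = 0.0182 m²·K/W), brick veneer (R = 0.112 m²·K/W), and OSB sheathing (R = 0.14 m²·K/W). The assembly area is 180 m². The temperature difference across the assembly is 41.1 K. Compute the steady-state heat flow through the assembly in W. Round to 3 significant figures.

0.296/0.0405 = 7.309
0.0202/0.0346 = 0.5838
R_total = 7.309 + 0.5838 + 0.0182 + 0.112 + 0.14 = 8.163 m²·K/W
Q = A·ΔT/R = 180 × 41.1 / 8.163 = 906.3 W

906 W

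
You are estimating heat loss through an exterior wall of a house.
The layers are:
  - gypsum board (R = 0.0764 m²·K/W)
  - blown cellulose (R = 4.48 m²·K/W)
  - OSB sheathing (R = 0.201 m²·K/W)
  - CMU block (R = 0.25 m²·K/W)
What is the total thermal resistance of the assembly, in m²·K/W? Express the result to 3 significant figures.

5.01 m²·K/W

R_total = 0.0764 + 4.48 + 0.201 + 0.25 = 5.007 m²·K/W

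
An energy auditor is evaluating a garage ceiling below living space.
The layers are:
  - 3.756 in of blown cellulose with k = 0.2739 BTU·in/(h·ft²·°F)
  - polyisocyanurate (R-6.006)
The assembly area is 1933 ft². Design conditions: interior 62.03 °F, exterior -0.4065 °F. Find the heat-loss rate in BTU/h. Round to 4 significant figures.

3.756/0.2739 = 13.713
R_total = 13.713 + 6.006 = 19.719 ft²·°F·h/BTU
Q = A·ΔT/R = 1933 × (62.03 − (-0.4065)) / 19.719 = 6120.5 BTU/h

6120 BTU/h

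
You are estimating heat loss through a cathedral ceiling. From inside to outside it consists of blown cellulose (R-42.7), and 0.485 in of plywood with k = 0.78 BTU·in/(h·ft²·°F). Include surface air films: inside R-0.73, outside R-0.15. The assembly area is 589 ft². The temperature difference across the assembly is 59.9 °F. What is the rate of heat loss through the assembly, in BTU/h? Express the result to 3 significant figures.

798 BTU/h

0.485/0.78 = 0.6218
R_total = 0.73 + 42.7 + 0.6218 + 0.15 = 44.2 ft²·°F·h/BTU
Q = A·ΔT/R = 589 × 59.9 / 44.2 = 798.2 BTU/h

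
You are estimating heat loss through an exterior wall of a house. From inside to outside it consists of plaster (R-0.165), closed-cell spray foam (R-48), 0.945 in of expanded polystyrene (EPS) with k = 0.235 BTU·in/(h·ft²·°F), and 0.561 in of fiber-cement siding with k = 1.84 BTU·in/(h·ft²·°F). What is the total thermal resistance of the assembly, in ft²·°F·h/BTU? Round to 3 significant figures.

0.945/0.235 = 4.021
0.561/1.84 = 0.3049
R_total = 0.165 + 48 + 4.021 + 0.3049 = 52.49 ft²·°F·h/BTU

52.5 ft²·°F·h/BTU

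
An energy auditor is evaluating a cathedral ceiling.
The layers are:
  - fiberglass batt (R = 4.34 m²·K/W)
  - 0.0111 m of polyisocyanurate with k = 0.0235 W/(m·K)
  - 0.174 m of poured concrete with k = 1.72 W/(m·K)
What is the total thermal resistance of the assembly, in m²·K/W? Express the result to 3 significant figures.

0.0111/0.0235 = 0.4723
0.174/1.72 = 0.1012
R_total = 4.34 + 0.4723 + 0.1012 = 4.914 m²·K/W

4.91 m²·K/W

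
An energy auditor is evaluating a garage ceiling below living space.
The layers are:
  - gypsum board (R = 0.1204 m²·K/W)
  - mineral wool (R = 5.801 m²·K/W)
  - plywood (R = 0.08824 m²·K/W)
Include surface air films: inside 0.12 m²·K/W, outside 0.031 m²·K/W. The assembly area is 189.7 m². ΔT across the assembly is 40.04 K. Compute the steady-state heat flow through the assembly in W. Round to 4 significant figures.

R_total = 0.12 + 0.1204 + 5.801 + 0.08824 + 0.031 = 6.1606 m²·K/W
Q = A·ΔT/R = 189.7 × 40.04 / 6.1606 = 1232.9 W

1233 W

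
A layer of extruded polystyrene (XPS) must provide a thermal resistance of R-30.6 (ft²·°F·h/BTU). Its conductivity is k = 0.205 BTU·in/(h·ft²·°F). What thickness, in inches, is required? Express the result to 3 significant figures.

L = R × k = 30.6 × 0.205 = 6.273 in

6.27 in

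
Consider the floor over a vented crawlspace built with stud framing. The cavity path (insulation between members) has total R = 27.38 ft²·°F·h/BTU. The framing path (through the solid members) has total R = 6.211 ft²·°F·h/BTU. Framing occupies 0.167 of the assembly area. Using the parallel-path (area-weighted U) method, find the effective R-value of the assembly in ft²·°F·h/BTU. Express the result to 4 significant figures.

U_eff = 0.833/27.38 + 0.167/6.211 = 0.030424 + 0.026888 = 0.057311
R_eff = 1/U_eff = 17.449 ft²·°F·h/BTU

17.45 ft²·°F·h/BTU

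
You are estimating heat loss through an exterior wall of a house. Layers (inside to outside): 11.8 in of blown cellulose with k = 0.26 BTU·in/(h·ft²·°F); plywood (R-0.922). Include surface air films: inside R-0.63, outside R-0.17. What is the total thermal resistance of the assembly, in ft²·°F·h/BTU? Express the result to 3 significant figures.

47.1 ft²·°F·h/BTU

11.8/0.26 = 45.38
R_total = 0.63 + 45.38 + 0.922 + 0.17 = 47.11 ft²·°F·h/BTU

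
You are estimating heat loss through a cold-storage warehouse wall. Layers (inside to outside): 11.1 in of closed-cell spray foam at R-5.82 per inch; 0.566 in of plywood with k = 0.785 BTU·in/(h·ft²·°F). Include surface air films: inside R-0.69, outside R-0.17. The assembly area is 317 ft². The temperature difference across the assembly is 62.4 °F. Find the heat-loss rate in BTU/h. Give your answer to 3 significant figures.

11.1 × 5.82 = 64.6
0.566/0.785 = 0.721
R_total = 0.69 + 64.6 + 0.721 + 0.17 = 66.18 ft²·°F·h/BTU
Q = A·ΔT/R = 317 × 62.4 / 66.18 = 298.9 BTU/h

299 BTU/h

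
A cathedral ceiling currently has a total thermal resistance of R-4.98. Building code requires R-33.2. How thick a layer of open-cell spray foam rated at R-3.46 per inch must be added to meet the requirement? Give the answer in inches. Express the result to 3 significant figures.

ΔR = 33.2 − 4.98 = 28.22 ft²·°F·h/BTU
L = ΔR / (R/in) = 28.22/3.46 = 8.156 in

8.16 in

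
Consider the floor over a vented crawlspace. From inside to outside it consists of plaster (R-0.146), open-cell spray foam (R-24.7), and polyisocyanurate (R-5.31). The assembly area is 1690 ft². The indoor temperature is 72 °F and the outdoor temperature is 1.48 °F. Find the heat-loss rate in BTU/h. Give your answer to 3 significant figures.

R_total = 0.146 + 24.7 + 5.31 = 30.16 ft²·°F·h/BTU
Q = A·ΔT/R = 1690 × (72 − 1.48) / 30.16 = 3952 BTU/h

3950 BTU/h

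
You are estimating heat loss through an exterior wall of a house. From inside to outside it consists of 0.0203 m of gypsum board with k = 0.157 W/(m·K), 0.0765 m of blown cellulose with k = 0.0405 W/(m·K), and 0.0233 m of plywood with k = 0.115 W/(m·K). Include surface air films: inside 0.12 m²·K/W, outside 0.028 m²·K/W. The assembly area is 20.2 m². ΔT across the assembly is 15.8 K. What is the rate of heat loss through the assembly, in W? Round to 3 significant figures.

0.0203/0.157 = 0.1293
0.0765/0.0405 = 1.889
0.0233/0.115 = 0.2026
R_total = 0.12 + 0.1293 + 1.889 + 0.2026 + 0.028 = 2.369 m²·K/W
Q = A·ΔT/R = 20.2 × 15.8 / 2.369 = 134.7 W

135 W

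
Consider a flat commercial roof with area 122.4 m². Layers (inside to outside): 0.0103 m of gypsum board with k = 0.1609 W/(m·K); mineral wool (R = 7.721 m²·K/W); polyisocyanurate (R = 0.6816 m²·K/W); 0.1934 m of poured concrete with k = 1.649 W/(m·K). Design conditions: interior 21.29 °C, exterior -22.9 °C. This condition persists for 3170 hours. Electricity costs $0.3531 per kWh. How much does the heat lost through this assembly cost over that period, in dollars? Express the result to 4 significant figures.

0.0103/0.1609 = 0.064015
0.1934/1.649 = 0.11728
R_total = 0.064015 + 7.721 + 0.6816 + 0.11728 = 8.5839 m²·K/W
Q = 122.4 × (21.29 − (-22.9)) / 8.5839 = 630.12 W
E = 630.12 W × 3170 h / 1000 = 1997.5 kWh
Cost = 1997.5 × 0.3531 = $705.31

705.3 dollars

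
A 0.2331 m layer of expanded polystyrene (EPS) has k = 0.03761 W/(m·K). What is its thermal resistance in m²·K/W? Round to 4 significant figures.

R = L/k = 0.2331/0.03761 = 6.1978 m²·K/W

6.198 m²·K/W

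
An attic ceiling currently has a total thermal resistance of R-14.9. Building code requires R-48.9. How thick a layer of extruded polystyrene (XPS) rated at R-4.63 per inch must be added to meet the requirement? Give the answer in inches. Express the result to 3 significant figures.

ΔR = 48.9 − 14.9 = 34 ft²·°F·h/BTU
L = ΔR / (R/in) = 34/4.63 = 7.343 in

7.34 in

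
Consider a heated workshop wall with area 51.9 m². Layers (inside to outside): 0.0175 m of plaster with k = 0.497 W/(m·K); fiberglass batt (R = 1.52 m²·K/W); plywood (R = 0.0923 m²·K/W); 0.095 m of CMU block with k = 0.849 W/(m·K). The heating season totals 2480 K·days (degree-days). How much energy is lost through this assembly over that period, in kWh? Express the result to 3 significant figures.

1760 kWh

0.0175/0.497 = 0.03521
0.095/0.849 = 0.1119
R_total = 0.03521 + 1.52 + 0.0923 + 0.1119 = 1.759 m²·K/W
E = A × HDD × 24 / R / 1000 = 51.9 × 2480 × 24 / 1.759 / 1000 = 1756 kWh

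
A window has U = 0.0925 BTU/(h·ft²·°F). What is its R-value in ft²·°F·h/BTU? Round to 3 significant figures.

R = 1/U = 1/0.0925 = 10.81

10.8 ft²·°F·h/BTU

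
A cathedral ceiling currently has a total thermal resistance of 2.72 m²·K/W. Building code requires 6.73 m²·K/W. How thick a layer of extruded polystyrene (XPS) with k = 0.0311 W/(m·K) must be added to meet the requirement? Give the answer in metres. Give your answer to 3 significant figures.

0.125 m

ΔR = 6.73 − 2.72 = 4.01 m²·K/W
L = ΔR × k = 4.01 × 0.0311 = 0.1247 m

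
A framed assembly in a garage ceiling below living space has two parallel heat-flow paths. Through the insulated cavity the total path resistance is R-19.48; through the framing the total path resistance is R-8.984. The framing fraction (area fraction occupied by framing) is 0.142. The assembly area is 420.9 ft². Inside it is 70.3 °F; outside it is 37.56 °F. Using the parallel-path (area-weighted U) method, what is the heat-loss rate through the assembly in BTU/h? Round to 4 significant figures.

U_eff = 0.858/19.48 + 0.142/8.984 = 0.044045 + 0.015806 = 0.059851
R_eff = 1/U_eff = 16.708 ft²·°F·h/BTU
Q = 420.9 × (70.3 − 37.56) / 16.708 = 824.76 BTU/h

824.8 BTU/h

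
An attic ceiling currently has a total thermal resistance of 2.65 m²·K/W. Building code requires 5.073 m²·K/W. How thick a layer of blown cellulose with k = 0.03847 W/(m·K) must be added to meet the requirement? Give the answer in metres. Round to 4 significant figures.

0.09321 m

ΔR = 5.073 − 2.65 = 2.423 m²·K/W
L = ΔR × k = 2.423 × 0.03847 = 0.093213 m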